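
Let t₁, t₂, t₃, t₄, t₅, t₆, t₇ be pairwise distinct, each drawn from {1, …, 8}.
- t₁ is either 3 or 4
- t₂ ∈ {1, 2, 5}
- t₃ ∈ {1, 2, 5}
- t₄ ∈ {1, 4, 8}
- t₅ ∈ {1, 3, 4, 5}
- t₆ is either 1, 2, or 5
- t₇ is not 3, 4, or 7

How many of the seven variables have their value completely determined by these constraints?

2

The 7 variables together cover exactly {1, 2, 3, 4, 5, 6, 8} — 7 values for 7 variables — and 6 appears only in t₇'s list, so t₇ = 6.
The 6 still-open variables together cover exactly {1, 2, 3, 4, 5, 8} — 6 values for 6 variables — and 8 appears only in t₄'s list, so t₄ = 8.
t₂, t₃, t₆ between them cover only {1, 2, 5} — a naked triple. Remove those values from t₅.
Determined: t₄=8, t₇=6. The other variables each still have more than one consistent value. That makes 2.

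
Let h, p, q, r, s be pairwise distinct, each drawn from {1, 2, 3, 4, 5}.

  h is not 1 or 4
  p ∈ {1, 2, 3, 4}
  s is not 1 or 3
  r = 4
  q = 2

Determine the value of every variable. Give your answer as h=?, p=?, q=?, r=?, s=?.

h=3, p=1, q=2, r=4, s=5

q has just one choice, so q = 2. So h, p, s can't be 2.
r must be 4 (only option left). Remove 4 from p, s.
s must be 5 (only option left). So h can't be 5.
h must be 3 (only option left). Eliminate 3 elsewhere: p.
p has just one choice, so p = 1.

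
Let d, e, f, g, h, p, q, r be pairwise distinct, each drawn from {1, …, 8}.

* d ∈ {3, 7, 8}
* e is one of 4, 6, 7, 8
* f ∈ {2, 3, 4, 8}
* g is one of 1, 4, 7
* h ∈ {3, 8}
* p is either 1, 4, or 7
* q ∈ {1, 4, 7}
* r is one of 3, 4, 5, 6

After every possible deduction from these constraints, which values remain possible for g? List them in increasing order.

1, 4, 7

The 8 variables together cover exactly {1, 2, 3, 4, 5, 6, 7, 8} — 8 values for 8 variables — and 2 appears only in f's list, so f = 2.
The 7 still-open variables together cover exactly {1, 3, 4, 5, 6, 7, 8} — 7 values for 7 variables — and 5 appears only in r's list, so r = 5.
The 6 still-open variables together cover exactly {1, 3, 4, 6, 7, 8} — 6 values for 6 variables — and 6 appears only in e's list, so e = 6.
g, p, q between them cover only {1, 4, 7} — a naked triple. Remove those values from d.
No further eliminations apply; g can still be any of 1, 4, 7.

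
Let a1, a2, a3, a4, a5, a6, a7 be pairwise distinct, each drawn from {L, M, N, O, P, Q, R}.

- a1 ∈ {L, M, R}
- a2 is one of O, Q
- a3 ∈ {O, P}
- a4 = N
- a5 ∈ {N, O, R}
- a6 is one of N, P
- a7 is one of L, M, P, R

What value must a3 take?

O

a4 has just one choice, so a4 = N. Remove N from a5, a6.
That leaves a6 = P. Strike P from a3, a7.
So a3 = O.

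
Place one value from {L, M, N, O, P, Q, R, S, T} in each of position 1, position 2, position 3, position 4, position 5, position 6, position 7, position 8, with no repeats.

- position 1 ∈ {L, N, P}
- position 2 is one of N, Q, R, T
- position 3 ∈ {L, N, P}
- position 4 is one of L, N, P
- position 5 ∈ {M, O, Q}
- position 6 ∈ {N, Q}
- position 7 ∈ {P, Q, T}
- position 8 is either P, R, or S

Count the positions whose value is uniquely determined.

position 1, position 3, position 4 between them cover only {L, N, P} — a naked triple. Remove those values from position 2, position 6, position 7, position 8.
position 6 must be Q (only option left). Strike Q from position 2, position 5, position 7.
That leaves position 7 = T. So position 2 can't be T.
position 2 must be R (only option left). Strike R from position 8.
position 8's domain is down to {S}, so position 8 = S.
Determined: position 2=R, position 6=Q, position 7=T, position 8=S. The other positions each still have more than one consistent value. That makes 4.

4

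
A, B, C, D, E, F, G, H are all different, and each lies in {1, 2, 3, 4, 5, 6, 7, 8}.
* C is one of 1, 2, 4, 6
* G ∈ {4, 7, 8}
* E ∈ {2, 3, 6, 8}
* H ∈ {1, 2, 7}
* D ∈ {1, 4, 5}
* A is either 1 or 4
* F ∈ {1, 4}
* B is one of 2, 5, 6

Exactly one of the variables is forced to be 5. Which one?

D

Among the 8 variables, 3 fits only E (and all 8 values in {1, 2, 3, 4, 5, 6, 7, 8} must be used), so E = 3.
Among the 7 still-open variables, 8 fits only G (and all 7 values in {1, 2, 4, 5, 6, 7, 8} must be used), so G = 8.
The 6 still-open variables together cover exactly {1, 2, 4, 5, 6, 7} — 6 values for 6 variables — and 7 appears only in H's list, so H = 7.
The 2 variables A and F are confined to {1, 4}, which locks those values in; drop them from C, D.
So 5 goes to D.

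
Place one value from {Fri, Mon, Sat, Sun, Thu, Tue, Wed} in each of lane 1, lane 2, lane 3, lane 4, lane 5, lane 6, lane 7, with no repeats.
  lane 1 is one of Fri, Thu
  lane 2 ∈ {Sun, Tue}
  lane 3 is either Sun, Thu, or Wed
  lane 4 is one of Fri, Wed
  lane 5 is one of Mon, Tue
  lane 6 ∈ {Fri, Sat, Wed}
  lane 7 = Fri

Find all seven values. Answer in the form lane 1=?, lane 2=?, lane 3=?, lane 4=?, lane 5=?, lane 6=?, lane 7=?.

lane 7's domain is down to {Fri}, so lane 7 = Fri. Remove Fri from lane 1, lane 4, lane 6.
That leaves lane 1 = Thu. Eliminate Thu elsewhere: lane 3.
lane 4 has just one choice, so lane 4 = Wed. Remove Wed from lane 3, lane 6.
lane 6's domain is down to {Sat}, so lane 6 = Sat.
That leaves lane 3 = Sun. Strike Sun from lane 2.
That leaves lane 2 = Tue. Remove Tue from lane 5.
lane 5 has just one choice, so lane 5 = Mon.

lane 1=Thu, lane 2=Tue, lane 3=Sun, lane 4=Wed, lane 5=Mon, lane 6=Sat, lane 7=Fri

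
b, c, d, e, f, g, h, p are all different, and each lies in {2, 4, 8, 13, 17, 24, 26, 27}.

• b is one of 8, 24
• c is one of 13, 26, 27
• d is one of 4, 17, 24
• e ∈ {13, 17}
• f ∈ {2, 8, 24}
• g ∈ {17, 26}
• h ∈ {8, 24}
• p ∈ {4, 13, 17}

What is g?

Among the 8 variables, 2 fits only f (and all 8 values in {2, 4, 8, 13, 17, 24, 26, 27} must be used), so f = 2.
The 7 still-open variables together cover exactly {4, 8, 13, 17, 24, 26, 27} — 7 values for 7 variables — and 27 appears only in c's list, so c = 27.
The 6 still-open variables draw from only 6 values {4, 8, 13, 17, 24, 26}, so each is used; only g can be 26, hence g = 26.

26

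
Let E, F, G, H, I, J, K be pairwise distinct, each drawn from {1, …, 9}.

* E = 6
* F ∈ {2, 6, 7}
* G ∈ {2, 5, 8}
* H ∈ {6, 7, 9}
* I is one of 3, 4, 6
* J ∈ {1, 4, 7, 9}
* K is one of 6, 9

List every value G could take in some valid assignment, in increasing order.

5, 8

E has just one choice, so E = 6. Strike 6 from F, H, I, K.
K has just one choice, so K = 9. So H, J can't be 9.
H must be 7 (only option left). So F, J can't be 7.
F has just one choice, so F = 2. Remove 2 from G.
No further eliminations apply; G can still be any of 5, 8.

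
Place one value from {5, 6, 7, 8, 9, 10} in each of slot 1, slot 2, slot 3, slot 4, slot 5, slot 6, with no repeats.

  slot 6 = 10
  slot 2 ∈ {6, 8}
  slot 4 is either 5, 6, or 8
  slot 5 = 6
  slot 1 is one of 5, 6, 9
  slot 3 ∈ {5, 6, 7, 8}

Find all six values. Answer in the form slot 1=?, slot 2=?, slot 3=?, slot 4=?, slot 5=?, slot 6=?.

slot 1=9, slot 2=8, slot 3=7, slot 4=5, slot 5=6, slot 6=10

slot 5 has just one choice, so slot 5 = 6. Eliminate 6 elsewhere: slot 1, slot 2, slot 3, slot 4.
slot 6 has just one choice, so slot 6 = 10.
slot 2's domain is down to {8}, so slot 2 = 8. Strike 8 from slot 3, slot 4.
slot 4 has just one choice, so slot 4 = 5. So slot 1, slot 3 can't be 5.
slot 1 must be 9 (only option left).
slot 3 must be 7 (only option left).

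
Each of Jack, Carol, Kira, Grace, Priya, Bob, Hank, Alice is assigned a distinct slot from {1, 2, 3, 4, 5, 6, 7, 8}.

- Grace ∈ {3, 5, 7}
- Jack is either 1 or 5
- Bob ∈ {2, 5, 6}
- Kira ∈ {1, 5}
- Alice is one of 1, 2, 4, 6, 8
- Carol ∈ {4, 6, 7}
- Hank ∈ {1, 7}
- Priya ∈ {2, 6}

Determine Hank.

7

Among the 8 variables, 3 fits only Grace (and all 8 values in {1, 2, 3, 4, 5, 6, 7, 8} must be used), so Grace = 3.
Among the 7 still-open variables, 8 fits only Alice (and all 7 values in {1, 2, 4, 5, 6, 7, 8} must be used), so Alice = 8.
Among the 6 still-open variables, 4 fits only Carol (and all 6 values in {1, 2, 4, 5, 6, 7} must be used), so Carol = 4.
Among the 5 still-open variables, 7 fits only Hank (and all 5 values in {1, 2, 5, 6, 7} must be used), so Hank = 7.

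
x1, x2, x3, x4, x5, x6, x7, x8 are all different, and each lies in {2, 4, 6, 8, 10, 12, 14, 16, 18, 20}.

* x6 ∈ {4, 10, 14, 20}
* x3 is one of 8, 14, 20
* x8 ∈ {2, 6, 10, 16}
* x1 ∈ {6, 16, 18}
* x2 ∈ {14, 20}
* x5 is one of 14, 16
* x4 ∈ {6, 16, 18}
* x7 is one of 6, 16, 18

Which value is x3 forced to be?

The 3 variables x1, x4, x7 are confined to {6, 16, 18}, which locks those values in; drop them from x5, x8.
That leaves x5 = 14. Strike 14 from x2, x3, x6.
x2 must be 20 (only option left). So x3, x6 can't be 20.
So x3 = 8.

8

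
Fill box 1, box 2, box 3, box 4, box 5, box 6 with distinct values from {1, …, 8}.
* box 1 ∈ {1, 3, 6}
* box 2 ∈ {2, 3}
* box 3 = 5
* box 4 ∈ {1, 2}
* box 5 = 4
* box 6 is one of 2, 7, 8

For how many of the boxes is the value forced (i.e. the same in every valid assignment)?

2

box 3's domain is down to {5}, so box 3 = 5.
box 5 has just one choice, so box 5 = 4.
Determined: box 3=5, box 5=4. The other boxes each still have more than one consistent value. That makes 2.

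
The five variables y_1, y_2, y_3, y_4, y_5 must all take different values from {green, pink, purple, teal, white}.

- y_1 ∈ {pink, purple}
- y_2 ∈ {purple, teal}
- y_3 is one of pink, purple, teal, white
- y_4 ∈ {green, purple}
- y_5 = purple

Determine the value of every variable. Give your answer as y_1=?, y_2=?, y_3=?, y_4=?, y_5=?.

y_5 has just one choice, so y_5 = purple. Strike purple from y_1, y_2, y_3, y_4.
y_1's domain is down to {pink}, so y_1 = pink. Strike pink from y_3.
That leaves y_2 = teal. Eliminate teal elsewhere: y_3.
y_3 must be white (only option left).
That leaves y_4 = green.

y_1=pink, y_2=teal, y_3=white, y_4=green, y_5=purple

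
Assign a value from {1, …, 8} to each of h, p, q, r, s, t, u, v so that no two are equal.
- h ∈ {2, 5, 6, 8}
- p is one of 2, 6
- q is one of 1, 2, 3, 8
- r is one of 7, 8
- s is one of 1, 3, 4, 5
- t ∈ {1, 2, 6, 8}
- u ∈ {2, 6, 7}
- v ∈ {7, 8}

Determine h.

5

Among the 8 variables, 4 fits only s (and all 8 values in {1, 2, 3, 4, 5, 6, 7, 8} must be used), so s = 4.
The 7 still-open variables together cover exactly {1, 2, 3, 5, 6, 7, 8} — 7 values for 7 variables — and 3 appears only in q's list, so q = 3.
Among the 6 still-open variables, 1 fits only t (and all 6 values in {1, 2, 5, 6, 7, 8} must be used), so t = 1.
Among the 5 still-open variables, 5 fits only h (and all 5 values in {2, 5, 6, 7, 8} must be used), so h = 5.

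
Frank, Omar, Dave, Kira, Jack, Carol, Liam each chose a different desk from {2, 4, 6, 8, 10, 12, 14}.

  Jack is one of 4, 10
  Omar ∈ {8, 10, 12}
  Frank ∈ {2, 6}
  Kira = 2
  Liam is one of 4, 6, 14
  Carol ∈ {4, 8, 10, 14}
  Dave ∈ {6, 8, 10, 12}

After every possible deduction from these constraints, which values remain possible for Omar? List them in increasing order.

8, 10, 12

Kira's domain is down to {2}, so Kira = 2. Eliminate 2 elsewhere: Frank.
Frank's domain is down to {6}, so Frank = 6. Eliminate 6 elsewhere: Dave, Liam.
No further eliminations apply; Omar can still be any of 8, 10, 12.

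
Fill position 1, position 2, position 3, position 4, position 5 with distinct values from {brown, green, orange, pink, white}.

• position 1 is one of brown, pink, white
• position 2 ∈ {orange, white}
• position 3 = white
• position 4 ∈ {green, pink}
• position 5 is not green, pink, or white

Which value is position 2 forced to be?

position 3 has just one choice, so position 3 = white. Remove white from position 1, position 2.
So position 2 = orange.

orange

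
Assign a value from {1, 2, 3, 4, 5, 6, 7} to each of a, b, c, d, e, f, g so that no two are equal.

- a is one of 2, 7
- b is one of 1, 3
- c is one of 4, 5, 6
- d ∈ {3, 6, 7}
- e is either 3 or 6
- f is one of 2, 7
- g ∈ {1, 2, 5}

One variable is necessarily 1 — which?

b

The 7 variables draw from only 7 values {1, 2, 3, 4, 5, 6, 7}, so each is used; only c can be 4, hence c = 4.
Among the 6 still-open variables, 5 fits only g (and all 6 values in {1, 2, 3, 5, 6, 7} must be used), so g = 5.
The 5 still-open variables draw from only 5 values {1, 2, 3, 6, 7}, so each is used; only b can be 1, hence b = 1.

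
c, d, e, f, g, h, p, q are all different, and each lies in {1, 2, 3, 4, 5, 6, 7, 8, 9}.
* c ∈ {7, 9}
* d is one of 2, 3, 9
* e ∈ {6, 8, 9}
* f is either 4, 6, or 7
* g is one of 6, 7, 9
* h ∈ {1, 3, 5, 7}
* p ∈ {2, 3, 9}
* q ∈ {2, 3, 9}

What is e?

8

The 3 variables d, p, q are confined to {2, 3, 9}, which locks those values in; drop them from c, e, g, h.
That leaves c = 7. Eliminate 7 elsewhere: f, g, h.
g has just one choice, so g = 6. Eliminate 6 elsewhere: e, f.
So e = 8.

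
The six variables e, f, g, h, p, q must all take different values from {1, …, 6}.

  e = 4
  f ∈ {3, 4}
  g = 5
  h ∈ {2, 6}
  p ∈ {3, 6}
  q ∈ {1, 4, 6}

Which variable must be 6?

e's domain is down to {4}, so e = 4. Eliminate 4 elsewhere: f, q.
That leaves f = 3. So p can't be 3.
So 6 goes to p.

p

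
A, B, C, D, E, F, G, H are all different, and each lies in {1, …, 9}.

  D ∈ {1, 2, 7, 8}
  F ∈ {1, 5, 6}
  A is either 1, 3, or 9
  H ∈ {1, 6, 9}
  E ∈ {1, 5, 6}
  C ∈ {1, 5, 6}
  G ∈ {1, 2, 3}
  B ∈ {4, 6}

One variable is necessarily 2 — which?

C, E, F between them cover only {1, 5, 6} — a naked triple. Remove those values from A, B, D, G, H.
B has just one choice, so B = 4.
H's domain is down to {9}, so H = 9. Strike 9 from A.
A's domain is down to {3}, so A = 3. Strike 3 from G.
So 2 goes to G.

G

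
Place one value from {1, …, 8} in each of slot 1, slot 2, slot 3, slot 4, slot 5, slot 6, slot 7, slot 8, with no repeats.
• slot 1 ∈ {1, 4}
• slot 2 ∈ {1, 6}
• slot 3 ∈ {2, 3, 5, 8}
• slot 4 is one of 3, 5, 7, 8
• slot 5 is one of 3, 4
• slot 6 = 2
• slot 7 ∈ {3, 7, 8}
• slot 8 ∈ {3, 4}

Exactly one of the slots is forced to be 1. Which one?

slot 6's domain is down to {2}, so slot 6 = 2. Remove 2 from slot 3.
The 7 still-open variables together cover exactly {1, 3, 4, 5, 6, 7, 8} — 7 values for 7 variables — and 6 appears only in slot 2's list, so slot 2 = 6.
The 6 still-open variables draw from only 6 values {1, 3, 4, 5, 7, 8}, so each is used; only slot 1 can be 1, hence slot 1 = 1.

slot 1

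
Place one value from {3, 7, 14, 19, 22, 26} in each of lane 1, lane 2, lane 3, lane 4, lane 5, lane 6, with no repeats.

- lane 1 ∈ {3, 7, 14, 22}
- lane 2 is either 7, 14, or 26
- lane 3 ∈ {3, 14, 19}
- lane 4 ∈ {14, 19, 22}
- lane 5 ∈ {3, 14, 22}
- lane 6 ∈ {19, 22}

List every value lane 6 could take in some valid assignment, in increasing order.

19, 22

The 6 variables together cover exactly {3, 7, 14, 19, 22, 26} — 6 values for 6 variables — and 26 appears only in lane 2's list, so lane 2 = 26.
The 5 still-open variables draw from only 5 values {3, 7, 14, 19, 22}, so each is used; only lane 1 can be 7, hence lane 1 = 7.
No further eliminations apply; lane 6 can still be any of 19, 22.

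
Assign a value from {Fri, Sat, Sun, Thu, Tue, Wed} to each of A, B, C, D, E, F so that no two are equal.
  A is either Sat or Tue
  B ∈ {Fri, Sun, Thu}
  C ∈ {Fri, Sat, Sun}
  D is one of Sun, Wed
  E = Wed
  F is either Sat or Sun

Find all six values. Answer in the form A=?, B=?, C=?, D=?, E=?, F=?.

E must be Wed (only option left). So D can't be Wed.
That leaves D = Sun. Remove Sun from B, C, F.
F has just one choice, so F = Sat. So A, C can't be Sat.
That leaves A = Tue.
C must be Fri (only option left). Strike Fri from B.
That leaves B = Thu.

A=Tue, B=Thu, C=Fri, D=Sun, E=Wed, F=Sat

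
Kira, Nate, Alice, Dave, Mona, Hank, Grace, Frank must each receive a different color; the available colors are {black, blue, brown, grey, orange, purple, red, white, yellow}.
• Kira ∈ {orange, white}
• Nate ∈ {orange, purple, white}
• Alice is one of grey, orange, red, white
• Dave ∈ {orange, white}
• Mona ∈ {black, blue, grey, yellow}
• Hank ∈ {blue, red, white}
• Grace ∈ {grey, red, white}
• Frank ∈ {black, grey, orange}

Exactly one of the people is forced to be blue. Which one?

The 8 variables draw from only 8 values {black, blue, grey, orange, purple, red, white, yellow}, so each is used; only Nate can be purple, hence Nate = purple.
The 7 still-open variables together cover exactly {black, blue, grey, orange, red, white, yellow} — 7 values for 7 variables — and yellow appears only in Mona's list, so Mona = yellow.
The 6 still-open variables together cover exactly {black, blue, grey, orange, red, white} — 6 values for 6 variables — and black appears only in Frank's list, so Frank = black.
The 5 still-open variables together cover exactly {blue, grey, orange, red, white} — 5 values for 5 variables — and blue appears only in Hank's list, so Hank = blue.

Hank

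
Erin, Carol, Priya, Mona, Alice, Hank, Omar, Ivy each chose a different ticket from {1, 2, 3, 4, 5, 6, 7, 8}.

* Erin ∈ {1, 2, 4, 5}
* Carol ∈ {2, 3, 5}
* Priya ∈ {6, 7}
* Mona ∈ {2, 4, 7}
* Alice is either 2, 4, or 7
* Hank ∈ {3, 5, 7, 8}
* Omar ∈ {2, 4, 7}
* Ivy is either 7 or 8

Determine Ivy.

The 8 variables draw from only 8 values {1, 2, 3, 4, 5, 6, 7, 8}, so each is used; only Erin can be 1, hence Erin = 1.
The 7 still-open variables together cover exactly {2, 3, 4, 5, 6, 7, 8} — 7 values for 7 variables — and 6 appears only in Priya's list, so Priya = 6.
The 3 variables Mona, Alice, Omar are confined to {2, 4, 7}, which locks those values in; drop them from Carol, Hank, Ivy.
So Ivy = 8.

8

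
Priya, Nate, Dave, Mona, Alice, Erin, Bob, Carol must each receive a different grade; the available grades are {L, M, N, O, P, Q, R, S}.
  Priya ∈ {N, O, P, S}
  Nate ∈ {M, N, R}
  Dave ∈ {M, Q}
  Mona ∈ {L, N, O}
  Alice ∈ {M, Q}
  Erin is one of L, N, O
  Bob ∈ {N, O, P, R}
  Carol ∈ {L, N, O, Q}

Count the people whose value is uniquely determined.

3

The 8 variables draw from only 8 values {L, M, N, O, P, Q, R, S}, so each is used; only Priya can be S, hence Priya = S.
Among the 7 still-open variables, P fits only Bob (and all 7 values in {L, M, N, O, P, Q, R} must be used), so Bob = P.
The 6 still-open variables together cover exactly {L, M, N, O, Q, R} — 6 values for 6 variables — and R appears only in Nate's list, so Nate = R.
Dave and Alice between them cover only {M, Q} — a naked pair. Remove those values from Carol.
Determined: Priya=S, Nate=R, Bob=P. The other people each still have more than one consistent value. That makes 3.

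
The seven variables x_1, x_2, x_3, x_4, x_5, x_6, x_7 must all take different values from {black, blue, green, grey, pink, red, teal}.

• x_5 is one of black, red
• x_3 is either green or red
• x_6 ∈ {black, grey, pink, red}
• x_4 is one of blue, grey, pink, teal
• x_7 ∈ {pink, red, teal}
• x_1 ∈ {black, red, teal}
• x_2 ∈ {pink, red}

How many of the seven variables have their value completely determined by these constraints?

Among the 7 variables, blue fits only x_4 (and all 7 values in {black, blue, green, grey, pink, red, teal} must be used), so x_4 = blue.
The 6 still-open variables draw from only 6 values {black, green, grey, pink, red, teal}, so each is used; only x_3 can be green, hence x_3 = green.
The 5 still-open variables draw from only 5 values {black, grey, pink, red, teal}, so each is used; only x_6 can be grey, hence x_6 = grey.
Determined: x_3=green, x_4=blue, x_6=grey. The other variables each still have more than one consistent value. That makes 3.

3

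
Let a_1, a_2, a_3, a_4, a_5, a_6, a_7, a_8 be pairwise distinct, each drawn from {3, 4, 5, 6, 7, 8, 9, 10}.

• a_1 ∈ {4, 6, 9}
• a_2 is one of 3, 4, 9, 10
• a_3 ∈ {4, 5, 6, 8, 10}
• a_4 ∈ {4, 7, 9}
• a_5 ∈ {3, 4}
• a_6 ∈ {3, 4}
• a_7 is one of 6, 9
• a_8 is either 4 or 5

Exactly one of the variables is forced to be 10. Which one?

a_2

The 8 variables draw from only 8 values {3, 4, 5, 6, 7, 8, 9, 10}, so each is used; only a_4 can be 7, hence a_4 = 7.
Among the 7 still-open variables, 8 fits only a_3 (and all 7 values in {3, 4, 5, 6, 8, 9, 10} must be used), so a_3 = 8.
The 6 still-open variables draw from only 6 values {3, 4, 5, 6, 9, 10}, so each is used; only a_8 can be 5, hence a_8 = 5.
Among the 5 still-open variables, 10 fits only a_2 (and all 5 values in {3, 4, 6, 9, 10} must be used), so a_2 = 10.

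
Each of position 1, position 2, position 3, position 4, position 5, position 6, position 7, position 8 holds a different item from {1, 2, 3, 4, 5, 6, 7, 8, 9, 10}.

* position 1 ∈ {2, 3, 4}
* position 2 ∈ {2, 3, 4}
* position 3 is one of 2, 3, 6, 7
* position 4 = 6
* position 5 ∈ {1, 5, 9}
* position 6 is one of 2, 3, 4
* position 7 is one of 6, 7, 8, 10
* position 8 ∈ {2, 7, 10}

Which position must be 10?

position 8

position 4 has just one choice, so position 4 = 6. So position 3, position 7 can't be 6.
position 1, position 2, position 6 between them cover only {2, 3, 4} — a naked triple. Remove those values from position 3, position 8.
position 3's domain is down to {7}, so position 3 = 7. Strike 7 from position 7, position 8.
So 10 goes to position 8.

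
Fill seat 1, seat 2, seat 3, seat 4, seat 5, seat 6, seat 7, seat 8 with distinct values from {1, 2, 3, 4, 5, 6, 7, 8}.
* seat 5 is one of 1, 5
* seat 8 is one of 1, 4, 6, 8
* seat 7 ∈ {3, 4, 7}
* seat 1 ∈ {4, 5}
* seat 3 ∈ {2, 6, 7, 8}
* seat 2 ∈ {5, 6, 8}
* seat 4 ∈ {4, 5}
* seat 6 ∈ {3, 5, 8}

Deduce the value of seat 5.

1

The 8 variables together cover exactly {1, 2, 3, 4, 5, 6, 7, 8} — 8 values for 8 variables — and 2 appears only in seat 3's list, so seat 3 = 2.
Among the 7 still-open variables, 7 fits only seat 7 (and all 7 values in {1, 3, 4, 5, 6, 7, 8} must be used), so seat 7 = 7.
The 6 still-open variables together cover exactly {1, 3, 4, 5, 6, 8} — 6 values for 6 variables — and 3 appears only in seat 6's list, so seat 6 = 3.
seat 1 and seat 4 share exactly the 2 values {4, 5}; by pigeonhole those values go to them, so strike 4, 5 from seat 2, seat 5, seat 8.
So seat 5 = 1.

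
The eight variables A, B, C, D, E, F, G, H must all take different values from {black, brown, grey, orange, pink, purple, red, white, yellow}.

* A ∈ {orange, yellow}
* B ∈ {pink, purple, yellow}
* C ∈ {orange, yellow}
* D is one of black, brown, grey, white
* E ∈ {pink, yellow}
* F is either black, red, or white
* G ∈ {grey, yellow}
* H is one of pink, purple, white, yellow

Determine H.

A and C share exactly the 2 values {orange, yellow}; by pigeonhole those values go to them, so strike orange, yellow from B, E, G, H.
E's domain is down to {pink}, so E = pink. So B, H can't be pink.
G has just one choice, so G = grey. So D can't be grey.
That leaves B = purple. Remove purple from H.
So H = white.

white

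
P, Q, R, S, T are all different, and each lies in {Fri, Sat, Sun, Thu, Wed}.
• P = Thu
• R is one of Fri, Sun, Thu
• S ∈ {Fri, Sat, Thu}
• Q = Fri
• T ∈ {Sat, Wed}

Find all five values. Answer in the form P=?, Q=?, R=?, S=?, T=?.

P must be Thu (only option left). Remove Thu from R, S.
Q's domain is down to {Fri}, so Q = Fri. So R, S can't be Fri.
R's domain is down to {Sun}, so R = Sun.
That leaves S = Sat. Strike Sat from T.
That leaves T = Wed.

P=Thu, Q=Fri, R=Sun, S=Sat, T=Wed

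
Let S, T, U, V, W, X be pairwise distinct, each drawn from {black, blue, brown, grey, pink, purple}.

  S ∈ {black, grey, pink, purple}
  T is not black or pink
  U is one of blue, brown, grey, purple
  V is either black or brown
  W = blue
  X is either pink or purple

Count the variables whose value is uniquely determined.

1

W must be blue (only option left). Eliminate blue elsewhere: T, U.
Determined: W=blue. The other variables each still have more than one consistent value. That makes 1.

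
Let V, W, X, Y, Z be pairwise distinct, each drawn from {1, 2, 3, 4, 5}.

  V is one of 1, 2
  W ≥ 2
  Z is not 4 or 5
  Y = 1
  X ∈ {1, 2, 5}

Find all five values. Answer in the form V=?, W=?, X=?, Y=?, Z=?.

V=2, W=4, X=5, Y=1, Z=3

Y's domain is down to {1}, so Y = 1. So V, X, Z can't be 1.
V has just one choice, so V = 2. Remove 2 from W, X, Z.
X has just one choice, so X = 5. Remove 5 from W.
That leaves Z = 3. Remove 3 from W.
W must be 4 (only option left).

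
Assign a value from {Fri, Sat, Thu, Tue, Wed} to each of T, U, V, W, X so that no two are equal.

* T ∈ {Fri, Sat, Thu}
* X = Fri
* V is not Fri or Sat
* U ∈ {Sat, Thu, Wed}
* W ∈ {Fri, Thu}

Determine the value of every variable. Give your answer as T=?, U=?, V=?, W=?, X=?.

T=Sat, U=Wed, V=Tue, W=Thu, X=Fri

X must be Fri (only option left). Remove Fri from T, W.
W must be Thu (only option left). Eliminate Thu elsewhere: T, U, V.
That leaves T = Sat. Strike Sat from U.
U must be Wed (only option left). Strike Wed from V.
V has just one choice, so V = Tue.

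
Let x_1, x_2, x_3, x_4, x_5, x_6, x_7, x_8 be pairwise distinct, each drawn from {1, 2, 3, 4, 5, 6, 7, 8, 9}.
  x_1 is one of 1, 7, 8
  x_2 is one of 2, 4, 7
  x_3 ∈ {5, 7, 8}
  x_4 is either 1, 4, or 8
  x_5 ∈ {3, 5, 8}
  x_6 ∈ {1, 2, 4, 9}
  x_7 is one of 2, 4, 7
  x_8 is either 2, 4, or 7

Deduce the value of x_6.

9

The 8 variables draw from only 8 values {1, 2, 3, 4, 5, 7, 8, 9}, so each is used; only x_5 can be 3, hence x_5 = 3.
The 7 still-open variables together cover exactly {1, 2, 4, 5, 7, 8, 9} — 7 values for 7 variables — and 5 appears only in x_3's list, so x_3 = 5.
Among the 6 still-open variables, 9 fits only x_6 (and all 6 values in {1, 2, 4, 7, 8, 9} must be used), so x_6 = 9.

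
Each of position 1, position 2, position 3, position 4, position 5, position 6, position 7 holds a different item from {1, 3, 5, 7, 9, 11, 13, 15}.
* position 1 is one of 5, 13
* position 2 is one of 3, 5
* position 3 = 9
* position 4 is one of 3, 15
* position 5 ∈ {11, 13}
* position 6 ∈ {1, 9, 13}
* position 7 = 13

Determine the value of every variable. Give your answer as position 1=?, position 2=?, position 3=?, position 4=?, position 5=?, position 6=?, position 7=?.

position 1=5, position 2=3, position 3=9, position 4=15, position 5=11, position 6=1, position 7=13

position 3's domain is down to {9}, so position 3 = 9. Remove 9 from position 6.
position 7 must be 13 (only option left). Remove 13 from position 1, position 5, position 6.
position 1's domain is down to {5}, so position 1 = 5. Eliminate 5 elsewhere: position 2.
position 2's domain is down to {3}, so position 2 = 3. So position 4 can't be 3.
position 4 has just one choice, so position 4 = 15.
position 5's domain is down to {11}, so position 5 = 11.
position 6's domain is down to {1}, so position 6 = 1.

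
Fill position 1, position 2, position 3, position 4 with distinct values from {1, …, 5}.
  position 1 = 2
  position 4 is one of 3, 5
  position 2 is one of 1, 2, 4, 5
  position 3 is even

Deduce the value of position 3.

4

position 1 has just one choice, so position 1 = 2. Strike 2 from position 2, position 3.
So position 3 = 4.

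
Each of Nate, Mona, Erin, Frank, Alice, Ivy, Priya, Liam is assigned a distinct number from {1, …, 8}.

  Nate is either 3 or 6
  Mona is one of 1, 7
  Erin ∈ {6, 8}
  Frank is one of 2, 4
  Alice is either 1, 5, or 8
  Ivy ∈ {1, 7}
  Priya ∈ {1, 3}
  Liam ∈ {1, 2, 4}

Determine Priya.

Among the 8 variables, 5 fits only Alice (and all 8 values in {1, 2, 3, 4, 5, 6, 7, 8} must be used), so Alice = 5.
The 7 still-open variables together cover exactly {1, 2, 3, 4, 6, 7, 8} — 7 values for 7 variables — and 8 appears only in Erin's list, so Erin = 8.
Among the 6 still-open variables, 6 fits only Nate (and all 6 values in {1, 2, 3, 4, 6, 7} must be used), so Nate = 6.
Among the 5 still-open variables, 3 fits only Priya (and all 5 values in {1, 2, 3, 4, 7} must be used), so Priya = 3.

3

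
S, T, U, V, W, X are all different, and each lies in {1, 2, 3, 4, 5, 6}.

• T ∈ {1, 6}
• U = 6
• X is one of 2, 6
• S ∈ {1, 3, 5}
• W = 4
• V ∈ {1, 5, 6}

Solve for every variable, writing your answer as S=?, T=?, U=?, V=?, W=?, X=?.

U has just one choice, so U = 6. Eliminate 6 elsewhere: T, V, X.
W's domain is down to {4}, so W = 4.
That leaves X = 2.
T has just one choice, so T = 1. Remove 1 from S, V.
V must be 5 (only option left). So S can't be 5.
S has just one choice, so S = 3.

S=3, T=1, U=6, V=5, W=4, X=2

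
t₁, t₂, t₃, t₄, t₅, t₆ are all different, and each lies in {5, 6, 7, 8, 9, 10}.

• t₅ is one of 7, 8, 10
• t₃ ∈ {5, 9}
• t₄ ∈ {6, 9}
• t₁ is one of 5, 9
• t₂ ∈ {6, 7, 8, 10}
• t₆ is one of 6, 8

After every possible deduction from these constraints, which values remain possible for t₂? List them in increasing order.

7, 10

t₁ and t₃ share exactly the 2 values {5, 9}; by pigeonhole those values go to them, so strike 5, 9 from t₄.
t₄'s domain is down to {6}, so t₄ = 6. Eliminate 6 elsewhere: t₂, t₆.
t₆'s domain is down to {8}, so t₆ = 8. Strike 8 from t₂, t₅.
No further eliminations apply; t₂ can still be any of 7, 10.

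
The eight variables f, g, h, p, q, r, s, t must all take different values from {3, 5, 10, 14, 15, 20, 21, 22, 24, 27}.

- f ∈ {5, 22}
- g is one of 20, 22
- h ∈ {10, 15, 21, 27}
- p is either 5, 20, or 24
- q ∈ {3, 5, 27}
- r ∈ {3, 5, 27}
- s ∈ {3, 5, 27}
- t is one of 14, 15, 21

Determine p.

q, r, s share exactly the 3 values {3, 5, 27}; by pigeonhole those values go to them, so strike 3, 5, 27 from f, h, p.
f must be 22 (only option left). Remove 22 from g.
g's domain is down to {20}, so g = 20. Eliminate 20 elsewhere: p.
So p = 24.

24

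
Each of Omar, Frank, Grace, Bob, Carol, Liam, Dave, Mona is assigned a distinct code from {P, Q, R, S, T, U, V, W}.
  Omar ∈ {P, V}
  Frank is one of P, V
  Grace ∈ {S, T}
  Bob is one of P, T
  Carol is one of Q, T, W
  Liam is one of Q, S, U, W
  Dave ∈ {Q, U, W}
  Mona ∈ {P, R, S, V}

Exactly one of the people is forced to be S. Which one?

The 8 variables together cover exactly {P, Q, R, S, T, U, V, W} — 8 values for 8 variables — and R appears only in Mona's list, so Mona = R.
The 2 variables Omar and Frank are confined to {P, V}, which locks those values in; drop them from Bob.
That leaves Bob = T. Remove T from Grace, Carol.
So S goes to Grace.

Grace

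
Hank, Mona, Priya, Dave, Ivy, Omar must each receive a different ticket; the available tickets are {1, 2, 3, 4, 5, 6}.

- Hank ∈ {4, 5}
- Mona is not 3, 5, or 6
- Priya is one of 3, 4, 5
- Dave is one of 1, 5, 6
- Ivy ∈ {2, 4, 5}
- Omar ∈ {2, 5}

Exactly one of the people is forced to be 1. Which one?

The 6 variables draw from only 6 values {1, 2, 3, 4, 5, 6}, so each is used; only Priya can be 3, hence Priya = 3.
The 5 still-open variables draw from only 5 values {1, 2, 4, 5, 6}, so each is used; only Dave can be 6, hence Dave = 6.
The 4 still-open variables together cover exactly {1, 2, 4, 5} — 4 values for 4 variables — and 1 appears only in Mona's list, so Mona = 1.

Mona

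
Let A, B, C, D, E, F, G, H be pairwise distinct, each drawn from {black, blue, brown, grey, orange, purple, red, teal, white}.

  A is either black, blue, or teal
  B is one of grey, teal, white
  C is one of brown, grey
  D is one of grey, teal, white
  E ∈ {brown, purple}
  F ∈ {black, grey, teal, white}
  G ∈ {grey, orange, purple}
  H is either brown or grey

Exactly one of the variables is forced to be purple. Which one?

E

The 8 variables together cover exactly {black, blue, brown, grey, orange, purple, teal, white} — 8 values for 8 variables — and blue appears only in A's list, so A = blue.
Among the 7 still-open variables, black fits only F (and all 7 values in {black, brown, grey, orange, purple, teal, white} must be used), so F = black.
Among the 6 still-open variables, orange fits only G (and all 6 values in {brown, grey, orange, purple, teal, white} must be used), so G = orange.
The 5 still-open variables draw from only 5 values {brown, grey, purple, teal, white}, so each is used; only E can be purple, hence E = purple.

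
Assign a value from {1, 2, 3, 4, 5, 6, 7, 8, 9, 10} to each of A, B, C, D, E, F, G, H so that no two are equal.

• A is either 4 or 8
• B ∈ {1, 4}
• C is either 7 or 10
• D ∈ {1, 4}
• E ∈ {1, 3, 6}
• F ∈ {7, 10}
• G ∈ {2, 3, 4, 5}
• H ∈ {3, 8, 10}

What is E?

6

B and D between them cover only {1, 4} — a naked pair. Remove those values from A, E, G.
A must be 8 (only option left). So H can't be 8.
C and F between them cover only {7, 10} — a naked pair. Remove those values from H.
H has just one choice, so H = 3. So E, G can't be 3.
So E = 6.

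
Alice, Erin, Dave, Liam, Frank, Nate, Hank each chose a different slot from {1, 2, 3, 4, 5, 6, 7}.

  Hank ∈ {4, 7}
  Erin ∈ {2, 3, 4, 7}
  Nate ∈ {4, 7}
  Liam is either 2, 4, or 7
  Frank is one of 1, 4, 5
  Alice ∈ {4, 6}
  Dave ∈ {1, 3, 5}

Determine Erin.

Among the 7 variables, 6 fits only Alice (and all 7 values in {1, 2, 3, 4, 5, 6, 7} must be used), so Alice = 6.
Nate and Hank share exactly the 2 values {4, 7}; by pigeonhole those values go to them, so strike 4, 7 from Erin, Liam, Frank.
Liam's domain is down to {2}, so Liam = 2. Eliminate 2 elsewhere: Erin.
So Erin = 3.

3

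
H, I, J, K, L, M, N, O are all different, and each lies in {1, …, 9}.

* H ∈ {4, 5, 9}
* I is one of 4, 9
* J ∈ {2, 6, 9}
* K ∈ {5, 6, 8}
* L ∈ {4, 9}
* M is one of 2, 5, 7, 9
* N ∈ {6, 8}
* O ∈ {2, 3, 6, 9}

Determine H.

The 8 variables together cover exactly {2, 3, 4, 5, 6, 7, 8, 9} — 8 values for 8 variables — and 3 appears only in O's list, so O = 3.
The 7 still-open variables together cover exactly {2, 4, 5, 6, 7, 8, 9} — 7 values for 7 variables — and 7 appears only in M's list, so M = 7.
Among the 6 still-open variables, 2 fits only J (and all 6 values in {2, 4, 5, 6, 8, 9} must be used), so J = 2.
The 2 variables I and L are confined to {4, 9}, which locks those values in; drop them from H.
So H = 5.

5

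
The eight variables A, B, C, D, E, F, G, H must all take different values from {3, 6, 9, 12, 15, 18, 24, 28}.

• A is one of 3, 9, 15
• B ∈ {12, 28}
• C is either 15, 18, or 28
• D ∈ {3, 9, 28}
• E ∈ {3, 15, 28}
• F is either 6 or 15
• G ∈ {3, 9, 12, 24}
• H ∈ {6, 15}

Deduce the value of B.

The 8 variables draw from only 8 values {3, 6, 9, 12, 15, 18, 24, 28}, so each is used; only C can be 18, hence C = 18.
Among the 7 still-open variables, 24 fits only G (and all 7 values in {3, 6, 9, 12, 15, 24, 28} must be used), so G = 24.
The 6 still-open variables draw from only 6 values {3, 6, 9, 12, 15, 28}, so each is used; only B can be 12, hence B = 12.

12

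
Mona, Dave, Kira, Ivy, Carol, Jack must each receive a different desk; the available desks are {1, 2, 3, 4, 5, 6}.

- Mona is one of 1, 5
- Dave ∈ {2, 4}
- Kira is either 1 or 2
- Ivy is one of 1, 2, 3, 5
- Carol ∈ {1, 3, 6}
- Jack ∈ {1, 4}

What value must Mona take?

The 6 variables draw from only 6 values {1, 2, 3, 4, 5, 6}, so each is used; only Carol can be 6, hence Carol = 6.
The 5 still-open variables together cover exactly {1, 2, 3, 4, 5} — 5 values for 5 variables — and 3 appears only in Ivy's list, so Ivy = 3.
The 4 still-open variables draw from only 4 values {1, 2, 4, 5}, so each is used; only Mona can be 5, hence Mona = 5.

5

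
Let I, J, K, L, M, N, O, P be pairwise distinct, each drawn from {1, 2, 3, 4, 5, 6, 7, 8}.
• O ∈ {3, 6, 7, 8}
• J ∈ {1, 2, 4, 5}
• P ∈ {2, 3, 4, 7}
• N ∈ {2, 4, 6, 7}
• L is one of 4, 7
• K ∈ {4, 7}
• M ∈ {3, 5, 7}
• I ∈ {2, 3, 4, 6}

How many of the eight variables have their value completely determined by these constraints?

The 8 variables draw from only 8 values {1, 2, 3, 4, 5, 6, 7, 8}, so each is used; only J can be 1, hence J = 1.
The 7 still-open variables draw from only 7 values {2, 3, 4, 5, 6, 7, 8}, so each is used; only M can be 5, hence M = 5.
The 6 still-open variables draw from only 6 values {2, 3, 4, 6, 7, 8}, so each is used; only O can be 8, hence O = 8.
K and L share exactly the 2 values {4, 7}; by pigeonhole those values go to them, so strike 4, 7 from I, N, P.
Determined: J=1, M=5, O=8. The other variables each still have more than one consistent value. That makes 3.

3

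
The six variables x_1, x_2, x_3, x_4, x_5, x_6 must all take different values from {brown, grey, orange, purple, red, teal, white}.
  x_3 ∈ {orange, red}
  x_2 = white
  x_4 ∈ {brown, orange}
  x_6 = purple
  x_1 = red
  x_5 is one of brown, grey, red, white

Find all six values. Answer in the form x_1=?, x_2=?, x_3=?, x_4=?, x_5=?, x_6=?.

x_1=red, x_2=white, x_3=orange, x_4=brown, x_5=grey, x_6=purple

x_1's domain is down to {red}, so x_1 = red. Remove red from x_3, x_5.
That leaves x_2 = white. So x_5 can't be white.
x_3's domain is down to {orange}, so x_3 = orange. So x_4 can't be orange.
x_4's domain is down to {brown}, so x_4 = brown. Strike brown from x_5.
That leaves x_5 = grey.
x_6 has just one choice, so x_6 = purple.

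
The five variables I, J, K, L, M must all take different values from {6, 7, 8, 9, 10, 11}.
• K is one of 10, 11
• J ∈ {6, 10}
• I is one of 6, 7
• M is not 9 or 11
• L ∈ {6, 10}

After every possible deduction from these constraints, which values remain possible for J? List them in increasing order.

The 5 variables draw from only 5 values {6, 7, 8, 10, 11}, so each is used; only M can be 8, hence M = 8.
Among the 4 still-open variables, 7 fits only I (and all 4 values in {6, 7, 10, 11} must be used), so I = 7.
The 3 still-open variables together cover exactly {6, 10, 11} — 3 values for 3 variables — and 11 appears only in K's list, so K = 11.
No further eliminations apply; J can still be any of 6, 10.

6, 10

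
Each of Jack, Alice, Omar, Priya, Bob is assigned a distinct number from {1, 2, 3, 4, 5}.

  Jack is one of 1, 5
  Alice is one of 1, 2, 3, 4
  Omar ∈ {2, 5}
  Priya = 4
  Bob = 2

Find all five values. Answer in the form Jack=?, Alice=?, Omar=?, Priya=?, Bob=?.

Priya must be 4 (only option left). Eliminate 4 elsewhere: Alice.
That leaves Bob = 2. So Alice, Omar can't be 2.
Omar's domain is down to {5}, so Omar = 5. So Jack can't be 5.
Jack has just one choice, so Jack = 1. Eliminate 1 elsewhere: Alice.
Alice must be 3 (only option left).

Jack=1, Alice=3, Omar=5, Priya=4, Bob=2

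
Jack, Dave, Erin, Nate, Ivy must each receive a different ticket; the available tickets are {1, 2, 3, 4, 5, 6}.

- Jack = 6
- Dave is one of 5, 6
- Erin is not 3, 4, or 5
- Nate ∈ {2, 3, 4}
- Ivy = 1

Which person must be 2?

Jack must be 6 (only option left). Eliminate 6 elsewhere: Dave, Erin.
That leaves Dave = 5.
Ivy has just one choice, so Ivy = 1. So Erin can't be 1.
So 2 goes to Erin.

Erin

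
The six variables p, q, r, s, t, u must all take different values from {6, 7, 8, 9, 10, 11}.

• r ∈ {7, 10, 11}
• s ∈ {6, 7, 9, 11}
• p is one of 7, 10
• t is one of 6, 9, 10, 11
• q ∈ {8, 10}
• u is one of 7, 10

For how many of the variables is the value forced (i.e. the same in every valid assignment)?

Among the 6 variables, 8 fits only q (and all 6 values in {6, 7, 8, 9, 10, 11} must be used), so q = 8.
p and u between them cover only {7, 10} — a naked pair. Remove those values from r, s, t.
r has just one choice, so r = 11. Strike 11 from s, t.
Determined: q=8, r=11. The other variables each still have more than one consistent value. That makes 2.

2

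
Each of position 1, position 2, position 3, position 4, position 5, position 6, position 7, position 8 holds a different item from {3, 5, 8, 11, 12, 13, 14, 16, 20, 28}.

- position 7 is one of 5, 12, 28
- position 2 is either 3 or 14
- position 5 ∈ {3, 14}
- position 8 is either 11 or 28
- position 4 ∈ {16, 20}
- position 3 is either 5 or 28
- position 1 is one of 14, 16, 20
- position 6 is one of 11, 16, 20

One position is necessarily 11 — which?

The 8 variables draw from only 8 values {3, 5, 11, 12, 14, 16, 20, 28}, so each is used; only position 7 can be 12, hence position 7 = 12.
Among the 7 still-open variables, 5 fits only position 3 (and all 7 values in {3, 5, 11, 14, 16, 20, 28} must be used), so position 3 = 5.
Among the 6 still-open variables, 28 fits only position 8 (and all 6 values in {3, 11, 14, 16, 20, 28} must be used), so position 8 = 28.
The 5 still-open variables together cover exactly {3, 11, 14, 16, 20} — 5 values for 5 variables — and 11 appears only in position 6's list, so position 6 = 11.

position 6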